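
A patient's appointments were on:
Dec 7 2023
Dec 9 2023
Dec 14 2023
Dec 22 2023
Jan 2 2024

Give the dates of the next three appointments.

Jan 16 2024, Feb 2 2024, Feb 22 2024

The spacing grows by 3 each time: 2, 5, 8, 11 days.
Next gap: 14 days. Jan 2 2024 + 14 days = Jan 16 2024.
Next gap: 17 days. Jan 16 2024 + 17 days = Feb 2 2024.
Next gap: 20 days. Feb 2 2024 + 20 days = Feb 22 2024.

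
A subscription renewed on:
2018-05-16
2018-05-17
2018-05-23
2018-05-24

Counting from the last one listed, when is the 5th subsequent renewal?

2018-06-13

The gap pattern 1, 6, 1 repeats every 2 events.
These are the Wednesdays and Thursdays of each week.
The following Wednesday is 2018-05-30.
Next Thursday: 2018-05-31.
The following Wednesday is 2018-06-06.
The following Thursday is 2018-06-07.
Next Wednesday: 2018-06-13.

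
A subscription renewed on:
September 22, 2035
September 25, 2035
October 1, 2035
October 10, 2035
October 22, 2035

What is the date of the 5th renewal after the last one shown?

February 4, 2036

The spacing grows by 3 each time: 3, 6, 9, 12 days.
Next gap: 15 days. October 22, 2035 + 15 days = November 6, 2035.
Next gap: 18 days. November 6, 2035 + 18 days = November 24, 2035.
Next gap: 21 days. November 24, 2035 + 21 days = December 15, 2035.
Next gap: 24 days. December 15, 2035 + 24 days = January 8, 2036.
Next gap: 27 days. January 8, 2036 + 27 days = February 4, 2036.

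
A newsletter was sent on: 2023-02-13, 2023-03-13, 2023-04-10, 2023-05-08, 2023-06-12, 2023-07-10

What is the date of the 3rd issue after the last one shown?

2023-10-09

All dates are Mondays, 28, 28, 28, 35, 28 days apart.
Specifically, the 2nd Monday of each month.
August 2023 — 2nd Monday is 2023-08-14.
September 2023 — 2nd Monday is 2023-09-11.
2nd Monday of October 2023: 2023-10-09.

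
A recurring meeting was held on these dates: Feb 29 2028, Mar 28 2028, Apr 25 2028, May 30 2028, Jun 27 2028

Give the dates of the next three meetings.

Jul 25 2028, Aug 29 2028, Sep 26 2028

All Tuesdays; the gaps (28, 28, 35, 28) vary with month length.
This is the last Tuesday of each month.
Last Tuesday of July 2028: Jul 25 2028.
Last Tuesday of August 2028: Aug 29 2028.
Last Tuesday of September 2028: Sep 26 2028.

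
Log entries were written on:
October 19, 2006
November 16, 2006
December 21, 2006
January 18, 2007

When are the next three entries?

February 15, 2007; March 15, 2007; April 19, 2007

Gaps: 28, 35, 28 days — a mix of 28 and 35. Every date is a Thursday.
Each is the 3rd Thursday of its month.
3rd Thursday of February 2007: February 15, 2007.
March 2007 — 3rd Thursday is March 15, 2007.
April 2007 — 3rd Thursday is April 19, 2007.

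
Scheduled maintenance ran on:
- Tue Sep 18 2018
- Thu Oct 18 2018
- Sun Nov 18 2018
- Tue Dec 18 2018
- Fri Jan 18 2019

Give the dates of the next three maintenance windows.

Each date is the 18th; the gaps (30, 31, 30, 31) track the month lengths.
The rule is the 18th of each month.
Next: February 2019 → Mon Feb 18 2019.
Next: March 2019 → Mon Mar 18 2019.
Next: April 2019 → Thu Apr 18 2019.

Mon Feb 18 2019, Mon Mar 18 2019, Thu Apr 18 2019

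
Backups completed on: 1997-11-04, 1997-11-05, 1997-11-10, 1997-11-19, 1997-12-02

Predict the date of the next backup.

1997-12-19

Intervals are 1, 5, 9, 13 days — an arithmetic progression with common difference 4.
Next gap: 17 days. 1997-12-02 + 17 days = 1997-12-19.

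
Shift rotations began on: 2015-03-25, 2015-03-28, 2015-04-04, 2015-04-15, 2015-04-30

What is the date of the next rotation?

2015-05-19

The spacing grows by 4 each time: 3, 7, 11, 15 days.
Next gap: 19 days. 2015-04-30 + 19 days = 2015-05-19.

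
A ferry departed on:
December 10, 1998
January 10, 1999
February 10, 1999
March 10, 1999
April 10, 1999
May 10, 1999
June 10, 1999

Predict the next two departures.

July 10, 1999; August 10, 1999

Gaps: 31, 31, 28, 31, 30, 31 days — not constant. Every event is on the 10th of the month.
Pattern: the 10th of each month.
July 1999: July 10, 1999.
August 1999: August 10, 1999.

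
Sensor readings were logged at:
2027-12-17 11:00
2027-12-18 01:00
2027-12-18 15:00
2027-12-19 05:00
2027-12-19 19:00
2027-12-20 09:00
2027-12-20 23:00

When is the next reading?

2027-12-21 13:00

The interval is a steady 14 hours (14, 14, 14, 14, 14, 14).
2027-12-20 23:00 + 14 h = 2027-12-21 13:00.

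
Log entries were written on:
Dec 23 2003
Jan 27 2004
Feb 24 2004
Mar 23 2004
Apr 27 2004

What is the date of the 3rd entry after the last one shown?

All dates are Tuesdays, 35, 28, 28, 35 days apart.
Specifically, the 4th Tuesday of each month.
May 2004 — 4th Tuesday is May 25 2004.
June 2004 — 4th Tuesday is Jun 22 2004.
July 2004 — 4th Tuesday is Jul 27 2004.

Jul 27 2004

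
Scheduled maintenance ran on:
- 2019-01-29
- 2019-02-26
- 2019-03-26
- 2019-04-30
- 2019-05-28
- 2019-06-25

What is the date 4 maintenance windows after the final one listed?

Every date is a Tuesday; gaps 28, 28, 35, 28, 28 days.
Each is the last Tuesday of its month (at least one falls on the 29th or later, ruling out '4th Tuesday').
July 2019 ends with Tuesday 2019-07-30.
Last Tuesday of August 2019: 2019-08-27.
Last Tuesday of September 2019: 2019-09-24.
October 2019 ends with Tuesday 2019-10-29.

2019-10-29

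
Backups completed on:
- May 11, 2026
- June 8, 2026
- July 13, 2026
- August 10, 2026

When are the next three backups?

Gaps: 28, 35, 28 days — a mix of 28 and 35. Every date is a Monday.
Each is the 2nd Monday of its month.
September 2026 — 2nd Monday is September 14, 2026.
2nd Monday of October 2026: October 12, 2026.
November 2026 — 2nd Monday is November 9, 2026.

September 14, 2026; October 12, 2026; November 9, 2026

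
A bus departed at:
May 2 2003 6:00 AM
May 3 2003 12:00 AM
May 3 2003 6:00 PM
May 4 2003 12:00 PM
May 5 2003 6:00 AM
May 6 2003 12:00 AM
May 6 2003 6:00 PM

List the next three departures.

May 7 2003 12:00 PM, May 8 2003 6:00 AM, May 9 2003 12:00 AM

Spacing: 18, 18, 18, 18, 18, 18 h — constant 18 h.
May 6 2003 6:00 PM + 18 h = May 7 2003 12:00 PM.
May 7 2003 12:00 PM + 18 h = May 8 2003 6:00 AM.
May 8 2003 6:00 AM + 18 h = May 9 2003 12:00 AM.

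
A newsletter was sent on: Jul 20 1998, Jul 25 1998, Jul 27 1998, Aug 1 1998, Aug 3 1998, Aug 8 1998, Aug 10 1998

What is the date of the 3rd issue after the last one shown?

Aug 22 1998

The gap pattern 5, 2, 5, 2, 5, 2 repeats every 2 events.
These are the Mondays and Saturdays of each week.
The following Saturday is Aug 15 1998.
The following Monday is Aug 17 1998.
The following Saturday is Aug 22 1998.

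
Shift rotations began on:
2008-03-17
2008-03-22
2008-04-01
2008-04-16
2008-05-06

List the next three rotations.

Intervals are 5, 10, 15, 20 days — an arithmetic progression with common difference 5.
Next gap: 25 days. 2008-05-06 + 25 days = 2008-05-31.
Next gap: 30 days. 2008-05-31 + 30 days = 2008-06-30.
Next gap: 35 days. 2008-06-30 + 35 days = 2008-08-04.

2008-05-31, 2008-06-30, 2008-08-04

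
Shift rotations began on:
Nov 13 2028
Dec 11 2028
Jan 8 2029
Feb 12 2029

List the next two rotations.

Gaps: 28, 28, 35 days — a mix of 28 and 35. Every date is a Monday.
Each is the 2nd Monday of its month.
March 2029 — 2nd Monday is Mar 12 2029.
2nd Monday of April 2029: Apr 9 2029.

Mar 12 2029, Apr 9 2029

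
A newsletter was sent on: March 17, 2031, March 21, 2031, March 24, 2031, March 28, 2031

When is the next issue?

March 31, 2031

Gaps: 4, 3, 4 days — not constant, but cyclic with period 2.
The events fall on every Monday and Friday.
Next Monday: March 31, 2031.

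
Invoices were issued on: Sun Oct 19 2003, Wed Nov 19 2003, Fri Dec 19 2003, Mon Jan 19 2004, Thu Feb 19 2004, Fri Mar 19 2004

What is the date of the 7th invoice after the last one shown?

The day-of-month is always 19 (31, 30, 31, 31, 29 days between events).
So this recurs on the 19th of each month.
Next: April 2004 → Mon Apr 19 2004.
Next: May 2004 → Wed May 19 2004.
Next: June 2004 → Sat Jun 19 2004.
July 2004: Mon Jul 19 2004.
August 2004: Thu Aug 19 2004.
Next: September 2004 → Sun Sep 19 2004.
Next: October 2004 → Tue Oct 19 2004.

Tue Oct 19 2004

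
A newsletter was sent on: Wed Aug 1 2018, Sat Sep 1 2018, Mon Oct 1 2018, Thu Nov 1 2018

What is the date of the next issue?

Sat Dec 1 2018

Each date is the 1st; the gaps (31, 30, 31) track the month lengths.
The rule is the 1st of each month.
Next: December 2018 → Sat Dec 1 2018.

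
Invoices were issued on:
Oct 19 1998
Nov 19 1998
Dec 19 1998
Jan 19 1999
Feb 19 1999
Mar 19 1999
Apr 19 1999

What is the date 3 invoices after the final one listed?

Each date is the 19th; the gaps (31, 30, 31, 31, 28, 31) track the month lengths.
The rule is the 19th of each month.
Next: May 1999 → May 19 1999.
June 1999: Jun 19 1999.
Next: July 1999 → Jul 19 1999.

Jul 19 1999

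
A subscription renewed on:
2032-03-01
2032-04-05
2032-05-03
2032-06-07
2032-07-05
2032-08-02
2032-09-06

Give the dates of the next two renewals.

2032-10-04, 2032-11-01

These are Mondays at 28- or 35-day spacing (35, 28, 35, 28, 28, 35).
The pattern: 1st Monday of the month.
1st Monday of October 2032: 2032-10-04.
1st Monday of November 2032: 2032-11-01.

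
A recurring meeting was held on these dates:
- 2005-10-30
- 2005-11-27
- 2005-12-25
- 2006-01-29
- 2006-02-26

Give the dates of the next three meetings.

2006-03-26, 2006-04-30, 2006-05-28

Every date is a Sunday; gaps 28, 28, 35, 28 days.
Each is the last Sunday of its month (at least one falls on the 29th or later, ruling out '4th Sunday').
March 2006 ends with Sunday 2006-03-26.
Last Sunday of April 2006: 2006-04-30.
May 2006 ends with Sunday 2006-05-28.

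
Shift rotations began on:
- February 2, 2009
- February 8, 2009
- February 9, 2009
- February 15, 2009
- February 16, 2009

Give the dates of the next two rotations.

February 22, 2009; February 23, 2009

Every event lands on a Monday or Sunday (gaps cycle 6, 1, 6, 1).
So the schedule is: every Monday and Sunday.
Next Sunday: February 22, 2009.
The following Monday is February 23, 2009.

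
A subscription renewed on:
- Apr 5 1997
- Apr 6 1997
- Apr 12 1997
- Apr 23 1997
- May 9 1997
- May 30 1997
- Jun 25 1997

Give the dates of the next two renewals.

Jul 26 1997, Aug 31 1997

Gaps: 1, 6, 11, 16, 21, 26 days — each gap is 5 larger than the previous one.
Next gap: 31 days. Jun 25 1997 + 31 days = Jul 26 1997.
Next gap: 36 days. Jul 26 1997 + 36 days = Aug 31 1997.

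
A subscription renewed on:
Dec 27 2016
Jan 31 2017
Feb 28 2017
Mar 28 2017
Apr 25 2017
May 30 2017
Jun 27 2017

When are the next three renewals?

All Tuesdays; the gaps (35, 28, 28, 28, 35, 28) vary with month length.
This is the last Tuesday of each month.
Last Tuesday of July 2017: Jul 25 2017.
August 2017 ends with Tuesday Aug 29 2017.
Last Tuesday of September 2017: Sep 26 2017.

Jul 25 2017, Aug 29 2017, Sep 26 2017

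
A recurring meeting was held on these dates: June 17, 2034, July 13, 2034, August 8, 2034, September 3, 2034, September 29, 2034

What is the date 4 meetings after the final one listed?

The spacing is 26, 26, 26, 26 days — always 26 days.
September 29, 2034 + 26 days = October 25, 2034.
October 25, 2034 + 26 days = November 20, 2034.
November 20, 2034 + 26 days = December 16, 2034.
December 16, 2034 + 26 days = January 11, 2035.

January 11, 2035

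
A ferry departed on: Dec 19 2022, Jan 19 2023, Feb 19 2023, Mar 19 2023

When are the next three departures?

Apr 19 2023, May 19 2023, Jun 19 2023

The day-of-month is always 19 (31, 31, 28 days between events).
So this recurs on the 19th of each month.
Next: April 2023 → Apr 19 2023.
Next: May 2023 → May 19 2023.
June 2023: Jun 19 2023.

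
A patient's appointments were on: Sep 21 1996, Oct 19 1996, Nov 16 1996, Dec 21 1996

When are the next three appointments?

All dates are Saturdays, 28, 28, 35 days apart.
Specifically, the 3rd Saturday of each month.
3rd Saturday of January 1997: Jan 18 1997.
3rd Saturday of February 1997: Feb 15 1997.
March 1997 — 3rd Saturday is Mar 15 1997.

Jan 18 1997, Feb 15 1997, Mar 15 1997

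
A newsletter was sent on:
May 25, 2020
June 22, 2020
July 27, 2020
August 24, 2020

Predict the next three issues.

September 28, 2020; October 26, 2020; November 23, 2020

These are Mondays at 28- or 35-day spacing (28, 35, 28).
The pattern: 4th Monday of the month.
September 2020 — 4th Monday is September 28, 2020.
4th Monday of October 2020: October 26, 2020.
4th Monday of November 2020: November 23, 2020.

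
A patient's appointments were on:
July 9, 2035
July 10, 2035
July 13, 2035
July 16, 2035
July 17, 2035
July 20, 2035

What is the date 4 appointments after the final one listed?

July 30, 2035

Every event lands on a Monday or Tuesday or Friday (gaps cycle 1, 3, 3, 1, 3).
So the schedule is: every Monday, Tuesday and Friday.
The following Monday is July 23, 2035.
Next Tuesday: July 24, 2035.
The following Friday is July 27, 2035.
Next Monday: July 30, 2035.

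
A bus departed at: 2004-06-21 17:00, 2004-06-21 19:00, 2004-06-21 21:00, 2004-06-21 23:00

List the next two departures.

Gaps: 2, 2, 2 hours — each event is 2 hours after the previous one.
2004-06-21 23:00 + 2 h = 2004-06-22 01:00.
2004-06-22 01:00 + 2 h = 2004-06-22 03:00.

2004-06-22 01:00, 2004-06-22 03:00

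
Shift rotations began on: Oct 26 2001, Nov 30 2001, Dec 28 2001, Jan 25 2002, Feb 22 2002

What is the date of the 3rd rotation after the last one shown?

These are Fridays with 35, 28, 28, 28-day gaps.
Each is the final Friday of its month — Nov 30 2001 is past the 28th, so '4th Friday' doesn't fit.
March 2002 ends with Friday Mar 29 2002.
Last Friday of April 2002: Apr 26 2002.
Last Friday of May 2002: May 31 2002.

May 31 2002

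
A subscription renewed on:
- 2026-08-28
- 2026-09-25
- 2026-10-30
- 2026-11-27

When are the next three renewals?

2026-12-25, 2027-01-29, 2027-02-26

All Fridays; the gaps (28, 35, 28) vary with month length.
This is the last Friday of each month.
December 2026 ends with Friday 2026-12-25.
January 2027 ends with Friday 2027-01-29.
Last Friday of February 2027: 2027-02-26.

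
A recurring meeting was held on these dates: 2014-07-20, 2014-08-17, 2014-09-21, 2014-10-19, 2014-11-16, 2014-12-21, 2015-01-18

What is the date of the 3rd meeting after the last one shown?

2015-04-19

Gaps: 28, 35, 28, 28, 35, 28 days — a mix of 28 and 35. Every date is a Sunday.
Each is the 3rd Sunday of its month.
3rd Sunday of February 2015: 2015-02-15.
3rd Sunday of March 2015: 2015-03-15.
April 2015 — 3rd Sunday is 2015-04-19.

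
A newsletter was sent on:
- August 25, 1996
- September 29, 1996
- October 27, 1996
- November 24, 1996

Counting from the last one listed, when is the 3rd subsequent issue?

February 23, 1997

All Sundays; the gaps (35, 28, 28) vary with month length.
This is the last Sunday of each month.
Last Sunday of December 1996: December 29, 1996.
January 1997 ends with Sunday January 26, 1997.
February 1997 ends with Sunday February 23, 1997.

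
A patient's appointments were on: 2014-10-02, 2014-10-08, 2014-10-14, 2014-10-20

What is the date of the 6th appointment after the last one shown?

2014-11-25

Gaps between consecutive events: 6, 6, 6 days — a constant 6-day interval.
2014-10-20 + 6 days = 2014-10-26.
2014-10-26 + 6 days = 2014-11-01.
2014-11-01 + 6 days = 2014-11-07.
2014-11-07 + 6 days = 2014-11-13.
2014-11-13 + 6 days = 2014-11-19.
2014-11-19 + 6 days = 2014-11-25.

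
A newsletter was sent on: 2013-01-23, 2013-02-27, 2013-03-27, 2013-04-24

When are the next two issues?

2013-05-22, 2013-06-26

Gaps: 35, 28, 28 days — a mix of 28 and 35. Every date is a Wednesday.
Each is the 4th Wednesday of its month.
4th Wednesday of May 2013: 2013-05-22.
4th Wednesday of June 2013: 2013-06-26.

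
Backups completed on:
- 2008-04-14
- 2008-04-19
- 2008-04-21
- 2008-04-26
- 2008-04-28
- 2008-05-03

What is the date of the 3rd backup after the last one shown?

Gaps: 5, 2, 5, 2, 5 days — not constant, but cyclic with period 2.
The events fall on every Monday and Saturday.
The following Monday is 2008-05-05.
The following Saturday is 2008-05-10.
The following Monday is 2008-05-12.

2008-05-12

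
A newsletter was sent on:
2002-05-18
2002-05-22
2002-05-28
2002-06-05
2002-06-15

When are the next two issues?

2002-06-27, 2002-07-11

Intervals are 4, 6, 8, 10 days — an arithmetic progression with common difference 2.
Next gap: 12 days. 2002-06-15 + 12 days = 2002-06-27.
Next gap: 14 days. 2002-06-27 + 14 days = 2002-07-11.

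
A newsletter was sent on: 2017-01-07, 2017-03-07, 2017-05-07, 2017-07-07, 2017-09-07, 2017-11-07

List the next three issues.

Each date is the 7th; the gaps (59, 61, 61, 62, 61) track the month lengths.
The rule is the 7th of every 2 months.
Next: January 2018 → 2018-01-07.
Next: March 2018 → 2018-03-07.
May 2018: 2018-05-07.

2018-01-07, 2018-03-07, 2018-05-07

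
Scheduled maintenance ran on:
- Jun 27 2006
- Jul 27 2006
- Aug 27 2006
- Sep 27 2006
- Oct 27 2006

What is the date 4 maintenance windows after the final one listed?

Feb 27 2007

Each date is the 27th; the gaps (30, 31, 31, 30) track the month lengths.
The rule is the 27th of each month.
November 2006: Nov 27 2006.
Next: December 2006 → Dec 27 2006.
January 2007: Jan 27 2007.
Next: February 2007 → Feb 27 2007.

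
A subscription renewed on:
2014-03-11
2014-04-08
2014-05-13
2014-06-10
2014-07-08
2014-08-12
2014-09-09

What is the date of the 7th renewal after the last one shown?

All dates are Tuesdays, 28, 35, 28, 28, 35, 28 days apart.
Specifically, the 2nd Tuesday of each month.
2nd Tuesday of October 2014: 2014-10-14.
November 2014 — 2nd Tuesday is 2014-11-11.
December 2014 — 2nd Tuesday is 2014-12-09.
January 2015 — 2nd Tuesday is 2015-01-13.
February 2015 — 2nd Tuesday is 2015-02-10.
March 2015 — 2nd Tuesday is 2015-03-10.
2nd Tuesday of April 2015: 2015-04-14.

2015-04-14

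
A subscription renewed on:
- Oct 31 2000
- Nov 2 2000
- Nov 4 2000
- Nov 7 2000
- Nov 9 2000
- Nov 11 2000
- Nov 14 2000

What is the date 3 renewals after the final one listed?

Nov 21 2000

Every event lands on a Tuesday or Thursday or Saturday (gaps cycle 2, 2, 3, 2, 2, 3).
So the schedule is: every Tuesday, Thursday and Saturday.
Next Thursday: Nov 16 2000.
The following Saturday is Nov 18 2000.
The following Tuesday is Nov 21 2000.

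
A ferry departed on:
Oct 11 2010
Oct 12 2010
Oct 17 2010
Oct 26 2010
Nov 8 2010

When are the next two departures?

Nov 25 2010, Dec 16 2010

The spacing grows by 4 each time: 1, 5, 9, 13 days.
Next gap: 17 days. Nov 8 2010 + 17 days = Nov 25 2010.
Next gap: 21 days. Nov 25 2010 + 21 days = Dec 16 2010.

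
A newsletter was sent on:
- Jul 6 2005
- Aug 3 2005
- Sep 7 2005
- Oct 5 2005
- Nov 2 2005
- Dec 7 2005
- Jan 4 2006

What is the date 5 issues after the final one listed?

Jun 7 2006

All dates are Wednesdays, 28, 35, 28, 28, 35, 28 days apart.
Specifically, the 1st Wednesday of each month.
1st Wednesday of February 2006: Feb 1 2006.
March 2006 — 1st Wednesday is Mar 1 2006.
April 2006 — 1st Wednesday is Apr 5 2006.
May 2006 — 1st Wednesday is May 3 2006.
1st Wednesday of June 2006: Jun 7 2006.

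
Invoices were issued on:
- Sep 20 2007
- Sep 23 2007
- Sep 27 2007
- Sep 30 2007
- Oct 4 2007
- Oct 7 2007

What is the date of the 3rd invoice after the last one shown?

Oct 18 2007

Gaps: 3, 4, 3, 4, 3 days — not constant, but cyclic with period 2.
The events fall on every Thursday and Sunday.
The following Thursday is Oct 11 2007.
Next Sunday: Oct 14 2007.
Next Thursday: Oct 18 2007.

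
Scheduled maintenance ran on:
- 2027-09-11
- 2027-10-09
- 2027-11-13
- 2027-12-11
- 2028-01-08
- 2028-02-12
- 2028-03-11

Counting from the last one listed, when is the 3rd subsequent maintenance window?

All dates are Saturdays, 28, 35, 28, 28, 35, 28 days apart.
Specifically, the 2nd Saturday of each month.
2nd Saturday of April 2028: 2028-04-08.
May 2028 — 2nd Saturday is 2028-05-13.
2nd Saturday of June 2028: 2028-06-10.

2028-06-10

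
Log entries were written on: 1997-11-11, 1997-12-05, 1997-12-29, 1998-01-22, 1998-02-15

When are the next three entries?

1998-03-11, 1998-04-04, 1998-04-28

Gaps between consecutive events: 24, 24, 24, 24 days — a constant 24-day interval.
1998-02-15 + 24 days = 1998-03-11.
1998-03-11 + 24 days = 1998-04-04.
1998-04-04 + 24 days = 1998-04-28.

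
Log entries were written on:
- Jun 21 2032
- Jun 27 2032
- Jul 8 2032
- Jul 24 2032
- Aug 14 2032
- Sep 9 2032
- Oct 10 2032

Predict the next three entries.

Nov 15 2032, Dec 26 2032, Feb 10 2033

The spacing grows by 5 each time: 6, 11, 16, 21, 26, 31 days.
Next gap: 36 days. Oct 10 2032 + 36 days = Nov 15 2032.
Next gap: 41 days. Nov 15 2032 + 41 days = Dec 26 2032.
Next gap: 46 days. Dec 26 2032 + 46 days = Feb 10 2033.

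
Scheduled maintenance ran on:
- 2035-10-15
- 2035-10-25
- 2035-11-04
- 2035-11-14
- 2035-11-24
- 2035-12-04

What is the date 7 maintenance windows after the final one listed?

Every event comes 10 days after the last (10, 10, 10, 10, 10).
2035-12-04 + 10 days = 2035-12-14.
2035-12-14 + 10 days = 2035-12-24.
2035-12-24 + 10 days = 2036-01-03.
2036-01-03 + 10 days = 2036-01-13.
2036-01-13 + 10 days = 2036-01-23.
2036-01-23 + 10 days = 2036-02-02.
2036-02-02 + 10 days = 2036-02-12.

2036-02-12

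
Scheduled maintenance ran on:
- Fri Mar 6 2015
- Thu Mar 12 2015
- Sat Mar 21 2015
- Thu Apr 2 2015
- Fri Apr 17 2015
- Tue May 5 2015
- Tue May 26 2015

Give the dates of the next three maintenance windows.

Fri Jun 19 2015, Thu Jul 16 2015, Sat Aug 15 2015

Intervals are 6, 9, 12, 15, 18, 21 days — an arithmetic progression with common difference 3.
Next gap: 24 days. Tue May 26 2015 + 24 days = Fri Jun 19 2015.
Next gap: 27 days. Fri Jun 19 2015 + 27 days = Thu Jul 16 2015.
Next gap: 30 days. Thu Jul 16 2015 + 30 days = Sat Aug 15 2015.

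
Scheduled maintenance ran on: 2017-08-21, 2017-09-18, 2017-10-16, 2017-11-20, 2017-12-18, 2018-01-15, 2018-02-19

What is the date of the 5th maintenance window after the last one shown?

These are Mondays at 28- or 35-day spacing (28, 28, 35, 28, 28, 35).
The pattern: 3rd Monday of the month.
3rd Monday of March 2018: 2018-03-19.
April 2018 — 3rd Monday is 2018-04-16.
May 2018 — 3rd Monday is 2018-05-21.
3rd Monday of June 2018: 2018-06-18.
July 2018 — 3rd Monday is 2018-07-16.

2018-07-16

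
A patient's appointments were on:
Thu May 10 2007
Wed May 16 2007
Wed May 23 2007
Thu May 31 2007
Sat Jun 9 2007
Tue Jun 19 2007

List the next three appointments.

Sat Jun 30 2007, Thu Jul 12 2007, Wed Jul 25 2007

Gaps: 6, 7, 8, 9, 10 days — each gap is 1 larger than the previous one.
Next gap: 11 days. Tue Jun 19 2007 + 11 days = Sat Jun 30 2007.
Next gap: 12 days. Sat Jun 30 2007 + 12 days = Thu Jul 12 2007.
Next gap: 13 days. Thu Jul 12 2007 + 13 days = Wed Jul 25 2007.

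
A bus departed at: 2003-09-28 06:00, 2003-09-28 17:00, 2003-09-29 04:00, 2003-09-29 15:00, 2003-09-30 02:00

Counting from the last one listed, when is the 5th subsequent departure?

The interval is a steady 11 hours (11, 11, 11, 11).
2003-09-30 02:00 + 11 h = 2003-09-30 13:00.
2003-09-30 13:00 + 11 h = 2003-10-01 00:00.
2003-10-01 00:00 + 11 h = 2003-10-01 11:00.
2003-10-01 11:00 + 11 h = 2003-10-01 22:00.
2003-10-01 22:00 + 11 h = 2003-10-02 09:00.

2003-10-02 09:00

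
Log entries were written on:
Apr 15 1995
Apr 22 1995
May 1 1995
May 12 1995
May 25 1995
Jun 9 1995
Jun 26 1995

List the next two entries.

The spacing grows by 2 each time: 7, 9, 11, 13, 15, 17 days.
Next gap: 19 days. Jun 26 1995 + 19 days = Jul 15 1995.
Next gap: 21 days. Jul 15 1995 + 21 days = Aug 5 1995.

Jul 15 1995, Aug 5 1995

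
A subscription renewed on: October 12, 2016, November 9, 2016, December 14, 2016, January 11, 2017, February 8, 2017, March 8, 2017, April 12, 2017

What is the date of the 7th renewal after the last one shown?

These are Wednesdays at 28- or 35-day spacing (28, 35, 28, 28, 28, 35).
The pattern: 2nd Wednesday of the month.
2nd Wednesday of May 2017: May 10, 2017.
2nd Wednesday of June 2017: June 14, 2017.
July 2017 — 2nd Wednesday is July 12, 2017.
2nd Wednesday of August 2017: August 9, 2017.
2nd Wednesday of September 2017: September 13, 2017.
2nd Wednesday of October 2017: October 11, 2017.
November 2017 — 2nd Wednesday is November 8, 2017.

November 8, 2017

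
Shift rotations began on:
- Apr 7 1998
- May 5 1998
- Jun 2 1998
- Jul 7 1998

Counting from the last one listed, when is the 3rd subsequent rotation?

These are Tuesdays at 28- or 35-day spacing (28, 28, 35).
The pattern: 1st Tuesday of the month.
August 1998 — 1st Tuesday is Aug 4 1998.
1st Tuesday of September 1998: Sep 1 1998.
October 1998 — 1st Tuesday is Oct 6 1998.

Oct 6 1998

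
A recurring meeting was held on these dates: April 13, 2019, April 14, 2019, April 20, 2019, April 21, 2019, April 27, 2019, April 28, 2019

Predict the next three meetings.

Every event lands on a Saturday or Sunday (gaps cycle 1, 6, 1, 6, 1).
So the schedule is: every Saturday and Sunday.
The following Saturday is May 4, 2019.
Next Sunday: May 5, 2019.
The following Saturday is May 11, 2019.

May 4, 2019; May 5, 2019; May 11, 2019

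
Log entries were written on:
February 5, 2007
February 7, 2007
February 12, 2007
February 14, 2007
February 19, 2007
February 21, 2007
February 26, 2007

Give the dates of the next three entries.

February 28, 2007; March 5, 2007; March 7, 2007

Gaps: 2, 5, 2, 5, 2, 5 days — not constant, but cyclic with period 2.
The events fall on every Monday and Wednesday.
Next Wednesday: February 28, 2007.
Next Monday: March 5, 2007.
The following Wednesday is March 7, 2007.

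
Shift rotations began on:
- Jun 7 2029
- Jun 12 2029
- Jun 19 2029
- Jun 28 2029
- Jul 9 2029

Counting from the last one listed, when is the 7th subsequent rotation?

Nov 19 2029

Gaps: 5, 7, 9, 11 days — each gap is 2 larger than the previous one.
Next gap: 13 days. Jul 9 2029 + 13 days = Jul 22 2029.
Next gap: 15 days. Jul 22 2029 + 15 days = Aug 6 2029.
Next gap: 17 days. Aug 6 2029 + 17 days = Aug 23 2029.
Next gap: 19 days. Aug 23 2029 + 19 days = Sep 11 2029.
Next gap: 21 days. Sep 11 2029 + 21 days = Oct 2 2029.
Next gap: 23 days. Oct 2 2029 + 23 days = Oct 25 2029.
Next gap: 25 days. Oct 25 2029 + 25 days = Nov 19 2029.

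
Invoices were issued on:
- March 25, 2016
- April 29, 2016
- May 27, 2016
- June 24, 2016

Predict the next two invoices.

July 29, 2016; August 26, 2016

Every date is a Friday; gaps 35, 28, 28 days.
Each is the last Friday of its month (at least one falls on the 29th or later, ruling out '4th Friday').
Last Friday of July 2016: July 29, 2016.
August 2016 ends with Friday August 26, 2016.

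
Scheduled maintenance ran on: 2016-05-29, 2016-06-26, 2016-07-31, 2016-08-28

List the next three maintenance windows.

2016-09-25, 2016-10-30, 2016-11-27

These are Sundays with 28, 35, 28-day gaps.
Each is the final Sunday of its month — 2016-05-29 is past the 28th, so '4th Sunday' doesn't fit.
September 2016 ends with Sunday 2016-09-25.
Last Sunday of October 2016: 2016-10-30.
November 2016 ends with Sunday 2016-11-27.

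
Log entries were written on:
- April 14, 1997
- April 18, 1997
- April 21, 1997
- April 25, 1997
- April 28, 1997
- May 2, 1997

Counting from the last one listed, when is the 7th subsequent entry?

May 26, 1997

The gap pattern 4, 3, 4, 3, 4 repeats every 2 events.
These are the Mondays and Fridays of each week.
Next Monday: May 5, 1997.
Next Friday: May 9, 1997.
The following Monday is May 12, 1997.
Next Friday: May 16, 1997.
Next Monday: May 19, 1997.
Next Friday: May 23, 1997.
The following Monday is May 26, 1997.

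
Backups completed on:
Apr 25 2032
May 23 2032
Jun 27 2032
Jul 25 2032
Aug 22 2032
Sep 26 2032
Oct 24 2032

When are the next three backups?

All dates are Sundays, 28, 35, 28, 28, 35, 28 days apart.
Specifically, the 4th Sunday of each month.
November 2032 — 4th Sunday is Nov 28 2032.
4th Sunday of December 2032: Dec 26 2032.
4th Sunday of January 2033: Jan 23 2033.

Nov 28 2032, Dec 26 2032, Jan 23 2033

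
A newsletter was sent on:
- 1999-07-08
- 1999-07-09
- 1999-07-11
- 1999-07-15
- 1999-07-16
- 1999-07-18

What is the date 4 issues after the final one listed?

1999-07-29

Gaps: 1, 2, 4, 1, 2 days — not constant, but cyclic with period 3.
The events fall on every Thursday, Friday and Sunday.
Next Thursday: 1999-07-22.
The following Friday is 1999-07-23.
The following Sunday is 1999-07-25.
Next Thursday: 1999-07-29.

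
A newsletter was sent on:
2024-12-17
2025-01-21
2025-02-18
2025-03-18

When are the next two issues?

Gaps: 35, 28, 28 days — a mix of 28 and 35. Every date is a Tuesday.
Each is the 3rd Tuesday of its month.
April 2025 — 3rd Tuesday is 2025-04-15.
3rd Tuesday of May 2025: 2025-05-20.

2025-04-15, 2025-05-20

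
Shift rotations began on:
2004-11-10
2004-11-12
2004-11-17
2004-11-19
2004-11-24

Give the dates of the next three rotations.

Gaps: 2, 5, 2, 5 days — not constant, but cyclic with period 2.
The events fall on every Wednesday and Friday.
The following Friday is 2004-11-26.
Next Wednesday: 2004-12-01.
Next Friday: 2004-12-03.

2004-11-26, 2004-12-01, 2004-12-03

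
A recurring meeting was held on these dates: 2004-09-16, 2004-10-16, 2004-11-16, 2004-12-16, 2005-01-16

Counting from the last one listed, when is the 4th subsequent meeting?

2005-05-16

Each date is the 16th; the gaps (30, 31, 30, 31) track the month lengths.
The rule is the 16th of each month.
Next: February 2005 → 2005-02-16.
Next: March 2005 → 2005-03-16.
April 2005: 2005-04-16.
May 2005: 2005-05-16.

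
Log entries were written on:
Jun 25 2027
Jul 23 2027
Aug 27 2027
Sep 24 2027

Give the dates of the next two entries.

Oct 22 2027, Nov 26 2027

Gaps: 28, 35, 28 days — a mix of 28 and 35. Every date is a Friday.
Each is the 4th Friday of its month.
4th Friday of October 2027: Oct 22 2027.
4th Friday of November 2027: Nov 26 2027.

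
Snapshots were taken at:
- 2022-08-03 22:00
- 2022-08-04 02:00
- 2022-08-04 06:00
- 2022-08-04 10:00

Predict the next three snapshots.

The interval is a steady 4 hours (4, 4, 4).
2022-08-04 10:00 + 4 h = 2022-08-04 14:00.
2022-08-04 14:00 + 4 h = 2022-08-04 18:00.
2022-08-04 18:00 + 4 h = 2022-08-04 22:00.

2022-08-04 14:00, 2022-08-04 18:00, 2022-08-04 22:00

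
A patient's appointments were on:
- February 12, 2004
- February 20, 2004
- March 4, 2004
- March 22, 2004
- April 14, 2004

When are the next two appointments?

Intervals are 8, 13, 18, 23 days — an arithmetic progression with common difference 5.
Next gap: 28 days. April 14, 2004 + 28 days = May 12, 2004.
Next gap: 33 days. May 12, 2004 + 33 days = June 14, 2004.

May 12, 2004; June 14, 2004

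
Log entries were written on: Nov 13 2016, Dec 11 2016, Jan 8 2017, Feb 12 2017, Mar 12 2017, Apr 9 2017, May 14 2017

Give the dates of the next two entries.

These are Sundays at 28- or 35-day spacing (28, 28, 35, 28, 28, 35).
The pattern: 2nd Sunday of the month.
June 2017 — 2nd Sunday is Jun 11 2017.
2nd Sunday of July 2017: Jul 9 2017.

Jun 11 2017, Jul 9 2017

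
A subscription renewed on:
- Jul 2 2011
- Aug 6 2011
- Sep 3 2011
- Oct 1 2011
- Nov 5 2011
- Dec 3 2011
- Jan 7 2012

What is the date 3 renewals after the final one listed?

These are Saturdays at 28- or 35-day spacing (35, 28, 28, 35, 28, 35).
The pattern: 1st Saturday of the month.
February 2012 — 1st Saturday is Feb 4 2012.
March 2012 — 1st Saturday is Mar 3 2012.
1st Saturday of April 2012: Apr 7 2012.

Apr 7 2012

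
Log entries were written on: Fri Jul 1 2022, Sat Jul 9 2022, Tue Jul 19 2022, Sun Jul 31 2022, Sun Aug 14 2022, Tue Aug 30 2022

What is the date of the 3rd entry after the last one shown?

Sat Oct 29 2022

The spacing grows by 2 each time: 8, 10, 12, 14, 16 days.
Next gap: 18 days. Tue Aug 30 2022 + 18 days = Sat Sep 17 2022.
Next gap: 20 days. Sat Sep 17 2022 + 20 days = Fri Oct 7 2022.
Next gap: 22 days. Fri Oct 7 2022 + 22 days = Sat Oct 29 2022.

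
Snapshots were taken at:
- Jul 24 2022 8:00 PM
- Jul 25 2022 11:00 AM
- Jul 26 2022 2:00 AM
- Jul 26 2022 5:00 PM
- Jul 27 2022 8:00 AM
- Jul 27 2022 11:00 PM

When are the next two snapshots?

Jul 28 2022 2:00 PM, Jul 29 2022 5:00 AM

Gaps: 15, 15, 15, 15, 15 hours — each event is 15 hours after the previous one.
Jul 27 2022 11:00 PM + 15 h = Jul 28 2022 2:00 PM.
Jul 28 2022 2:00 PM + 15 h = Jul 29 2022 5:00 AM.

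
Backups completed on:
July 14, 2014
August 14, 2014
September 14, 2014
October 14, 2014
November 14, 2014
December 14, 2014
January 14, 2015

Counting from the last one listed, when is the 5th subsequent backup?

June 14, 2015

Gaps: 31, 31, 30, 31, 30, 31 days — not constant. Every event is on the 14th of the month.
Pattern: the 14th of each month.
February 2015: February 14, 2015.
Next: March 2015 → March 14, 2015.
April 2015: April 14, 2015.
Next: May 2015 → May 14, 2015.
June 2015: June 14, 2015.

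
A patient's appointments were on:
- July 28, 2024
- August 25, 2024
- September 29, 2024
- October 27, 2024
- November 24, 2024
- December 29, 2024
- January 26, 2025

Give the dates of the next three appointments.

February 23, 2025; March 30, 2025; April 27, 2025

These are Sundays with 28, 35, 28, 28, 35, 28-day gaps.
Each is the final Sunday of its month — September 29, 2024 is past the 28th, so '4th Sunday' doesn't fit.
February 2025 ends with Sunday February 23, 2025.
March 2025 ends with Sunday March 30, 2025.
April 2025 ends with Sunday April 27, 2025.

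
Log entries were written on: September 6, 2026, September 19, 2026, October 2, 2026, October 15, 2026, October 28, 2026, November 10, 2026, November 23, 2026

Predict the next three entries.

December 6, 2026; December 19, 2026; January 1, 2027

Every event comes 13 days after the last (13, 13, 13, 13, 13, 13).
November 23, 2026 + 13 days = December 6, 2026.
December 6, 2026 + 13 days = December 19, 2026.
December 19, 2026 + 13 days = January 1, 2027.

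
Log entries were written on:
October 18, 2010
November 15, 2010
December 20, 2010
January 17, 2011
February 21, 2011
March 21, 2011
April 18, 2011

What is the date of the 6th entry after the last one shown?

These are Mondays at 28- or 35-day spacing (28, 35, 28, 35, 28, 28).
The pattern: 3rd Monday of the month.
May 2011 — 3rd Monday is May 16, 2011.
June 2011 — 3rd Monday is June 20, 2011.
3rd Monday of July 2011: July 18, 2011.
August 2011 — 3rd Monday is August 15, 2011.
September 2011 — 3rd Monday is September 19, 2011.
October 2011 — 3rd Monday is October 17, 2011.

October 17, 2011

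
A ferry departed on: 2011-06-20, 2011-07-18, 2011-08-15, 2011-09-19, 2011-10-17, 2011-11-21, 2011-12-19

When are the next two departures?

2012-01-16, 2012-02-20

Gaps: 28, 28, 35, 28, 35, 28 days — a mix of 28 and 35. Every date is a Monday.
Each is the 3rd Monday of its month.
January 2012 — 3rd Monday is 2012-01-16.
3rd Monday of February 2012: 2012-02-20.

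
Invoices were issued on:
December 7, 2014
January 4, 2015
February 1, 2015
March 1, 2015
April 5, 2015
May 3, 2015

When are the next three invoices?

June 7, 2015; July 5, 2015; August 2, 2015

All dates are Sundays, 28, 28, 28, 35, 28 days apart.
Specifically, the 1st Sunday of each month.
1st Sunday of June 2015: June 7, 2015.
1st Sunday of July 2015: July 5, 2015.
1st Sunday of August 2015: August 2, 2015.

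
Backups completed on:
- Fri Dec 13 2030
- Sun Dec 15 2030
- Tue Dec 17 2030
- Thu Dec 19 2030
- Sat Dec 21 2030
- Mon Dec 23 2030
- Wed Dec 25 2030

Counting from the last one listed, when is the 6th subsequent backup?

Mon Jan 6 2031

The spacing is 2, 2, 2, 2, 2, 2 days — always 2 days.
Wed Dec 25 2030 + 2 days = Fri Dec 27 2030.
Fri Dec 27 2030 + 2 days = Sun Dec 29 2030.
Sun Dec 29 2030 + 2 days = Tue Dec 31 2030.
Tue Dec 31 2030 + 2 days = Thu Jan 2 2031.
Thu Jan 2 2031 + 2 days = Sat Jan 4 2031.
Sat Jan 4 2031 + 2 days = Mon Jan 6 2031.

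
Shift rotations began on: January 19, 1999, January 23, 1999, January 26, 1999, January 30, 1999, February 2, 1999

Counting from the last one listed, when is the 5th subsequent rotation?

Every event lands on a Tuesday or Saturday (gaps cycle 4, 3, 4, 3).
So the schedule is: every Tuesday and Saturday.
Next Saturday: February 6, 1999.
Next Tuesday: February 9, 1999.
Next Saturday: February 13, 1999.
Next Tuesday: February 16, 1999.
Next Saturday: February 20, 1999.

February 20, 1999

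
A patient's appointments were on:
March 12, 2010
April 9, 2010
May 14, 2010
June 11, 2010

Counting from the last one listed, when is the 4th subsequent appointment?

October 8, 2010

Gaps: 28, 35, 28 days — a mix of 28 and 35. Every date is a Friday.
Each is the 2nd Friday of its month.
2nd Friday of July 2010: July 9, 2010.
2nd Friday of August 2010: August 13, 2010.
2nd Friday of September 2010: September 10, 2010.
October 2010 — 2nd Friday is October 8, 2010.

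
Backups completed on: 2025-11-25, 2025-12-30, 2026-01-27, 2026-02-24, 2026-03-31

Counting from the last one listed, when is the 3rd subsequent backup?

Every date is a Tuesday; gaps 35, 28, 28, 35 days.
Each is the last Tuesday of its month (at least one falls on the 29th or later, ruling out '4th Tuesday').
Last Tuesday of April 2026: 2026-04-28.
May 2026 ends with Tuesday 2026-05-26.
Last Tuesday of June 2026: 2026-06-30.

2026-06-30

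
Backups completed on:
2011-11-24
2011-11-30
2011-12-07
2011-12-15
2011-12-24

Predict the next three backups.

2012-01-03, 2012-01-14, 2012-01-26

Intervals are 6, 7, 8, 9 days — an arithmetic progression with common difference 1.
Next gap: 10 days. 2011-12-24 + 10 days = 2012-01-03.
Next gap: 11 days. 2012-01-03 + 11 days = 2012-01-14.
Next gap: 12 days. 2012-01-14 + 12 days = 2012-01-26.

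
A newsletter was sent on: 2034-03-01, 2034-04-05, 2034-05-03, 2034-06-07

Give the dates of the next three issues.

Gaps: 35, 28, 35 days — a mix of 28 and 35. Every date is a Wednesday.
Each is the 1st Wednesday of its month.
July 2034 — 1st Wednesday is 2034-07-05.
August 2034 — 1st Wednesday is 2034-08-02.
September 2034 — 1st Wednesday is 2034-09-06.

2034-07-05, 2034-08-02, 2034-09-06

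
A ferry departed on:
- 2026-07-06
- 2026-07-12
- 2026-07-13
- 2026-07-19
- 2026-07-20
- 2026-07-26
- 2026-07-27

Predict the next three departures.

Gaps: 6, 1, 6, 1, 6, 1 days — not constant, but cyclic with period 2.
The events fall on every Monday and Sunday.
Next Sunday: 2026-08-02.
The following Monday is 2026-08-03.
The following Sunday is 2026-08-09.

2026-08-02, 2026-08-03, 2026-08-09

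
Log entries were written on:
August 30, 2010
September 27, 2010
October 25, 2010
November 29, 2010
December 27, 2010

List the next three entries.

January 31, 2011; February 28, 2011; March 28, 2011

These are Mondays with 28, 28, 35, 28-day gaps.
Each is the final Monday of its month — August 30, 2010 is past the 28th, so '4th Monday' doesn't fit.
January 2011 ends with Monday January 31, 2011.
Last Monday of February 2011: February 28, 2011.
March 2011 ends with Monday March 28, 2011.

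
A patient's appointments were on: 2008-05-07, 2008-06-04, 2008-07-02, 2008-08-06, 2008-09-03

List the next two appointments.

2008-10-01, 2008-11-05

These are Wednesdays at 28- or 35-day spacing (28, 28, 35, 28).
The pattern: 1st Wednesday of the month.
1st Wednesday of October 2008: 2008-10-01.
1st Wednesday of November 2008: 2008-11-05.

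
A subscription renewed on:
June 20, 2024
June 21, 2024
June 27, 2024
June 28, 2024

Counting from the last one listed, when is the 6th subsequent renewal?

July 19, 2024

Every event lands on a Thursday or Friday (gaps cycle 1, 6, 1).
So the schedule is: every Thursday and Friday.
The following Thursday is July 4, 2024.
The following Friday is July 5, 2024.
Next Thursday: July 11, 2024.
The following Friday is July 12, 2024.
The following Thursday is July 18, 2024.
The following Friday is July 19, 2024.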